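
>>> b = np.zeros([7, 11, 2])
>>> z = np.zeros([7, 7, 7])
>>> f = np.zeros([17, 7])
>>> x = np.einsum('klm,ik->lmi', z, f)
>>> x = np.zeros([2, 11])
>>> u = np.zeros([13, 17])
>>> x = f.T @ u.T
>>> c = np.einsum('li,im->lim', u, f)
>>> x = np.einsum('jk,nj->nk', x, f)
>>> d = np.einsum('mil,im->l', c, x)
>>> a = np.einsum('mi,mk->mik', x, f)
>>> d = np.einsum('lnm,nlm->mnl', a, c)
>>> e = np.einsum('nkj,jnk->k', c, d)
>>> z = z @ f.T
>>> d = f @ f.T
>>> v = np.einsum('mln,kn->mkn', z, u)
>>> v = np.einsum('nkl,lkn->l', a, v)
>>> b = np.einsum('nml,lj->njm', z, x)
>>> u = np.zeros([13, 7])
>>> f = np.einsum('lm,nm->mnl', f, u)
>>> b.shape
(7, 13, 7)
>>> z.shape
(7, 7, 17)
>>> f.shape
(7, 13, 17)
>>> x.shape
(17, 13)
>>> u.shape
(13, 7)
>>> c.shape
(13, 17, 7)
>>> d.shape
(17, 17)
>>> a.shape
(17, 13, 7)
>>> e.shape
(17,)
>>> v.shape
(7,)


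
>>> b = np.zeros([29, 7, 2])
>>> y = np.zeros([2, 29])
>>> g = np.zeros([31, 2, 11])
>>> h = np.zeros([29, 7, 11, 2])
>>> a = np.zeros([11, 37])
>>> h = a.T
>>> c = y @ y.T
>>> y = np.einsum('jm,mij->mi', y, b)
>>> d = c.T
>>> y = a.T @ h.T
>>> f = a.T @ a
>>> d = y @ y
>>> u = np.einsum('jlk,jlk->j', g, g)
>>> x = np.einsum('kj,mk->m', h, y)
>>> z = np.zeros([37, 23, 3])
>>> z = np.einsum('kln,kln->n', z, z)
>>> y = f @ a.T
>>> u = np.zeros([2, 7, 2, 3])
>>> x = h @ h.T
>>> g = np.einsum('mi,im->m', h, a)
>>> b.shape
(29, 7, 2)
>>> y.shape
(37, 11)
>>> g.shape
(37,)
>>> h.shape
(37, 11)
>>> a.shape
(11, 37)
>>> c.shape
(2, 2)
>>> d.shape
(37, 37)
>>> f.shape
(37, 37)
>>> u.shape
(2, 7, 2, 3)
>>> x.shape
(37, 37)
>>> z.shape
(3,)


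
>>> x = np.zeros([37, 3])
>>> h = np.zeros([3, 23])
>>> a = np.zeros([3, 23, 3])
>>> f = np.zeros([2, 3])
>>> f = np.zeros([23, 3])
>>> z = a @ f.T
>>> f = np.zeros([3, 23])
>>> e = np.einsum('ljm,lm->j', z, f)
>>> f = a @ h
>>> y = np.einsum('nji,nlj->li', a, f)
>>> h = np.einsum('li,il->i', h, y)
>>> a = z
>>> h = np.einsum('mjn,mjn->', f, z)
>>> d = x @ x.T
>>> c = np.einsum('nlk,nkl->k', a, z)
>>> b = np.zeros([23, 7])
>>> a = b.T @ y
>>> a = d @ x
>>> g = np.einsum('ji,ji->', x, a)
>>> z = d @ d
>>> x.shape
(37, 3)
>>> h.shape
()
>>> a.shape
(37, 3)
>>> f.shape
(3, 23, 23)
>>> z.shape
(37, 37)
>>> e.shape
(23,)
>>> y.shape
(23, 3)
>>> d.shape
(37, 37)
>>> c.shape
(23,)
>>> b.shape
(23, 7)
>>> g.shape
()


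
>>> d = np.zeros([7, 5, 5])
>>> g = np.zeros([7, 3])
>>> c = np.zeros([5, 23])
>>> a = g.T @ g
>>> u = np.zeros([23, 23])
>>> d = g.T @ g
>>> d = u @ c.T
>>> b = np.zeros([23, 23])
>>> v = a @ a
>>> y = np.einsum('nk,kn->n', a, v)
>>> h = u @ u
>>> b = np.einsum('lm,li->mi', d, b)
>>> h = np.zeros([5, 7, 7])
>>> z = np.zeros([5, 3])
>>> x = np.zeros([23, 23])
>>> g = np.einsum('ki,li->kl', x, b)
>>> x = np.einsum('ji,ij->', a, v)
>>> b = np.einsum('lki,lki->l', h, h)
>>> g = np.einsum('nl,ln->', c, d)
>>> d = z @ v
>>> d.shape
(5, 3)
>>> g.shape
()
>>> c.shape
(5, 23)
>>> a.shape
(3, 3)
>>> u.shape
(23, 23)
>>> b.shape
(5,)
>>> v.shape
(3, 3)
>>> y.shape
(3,)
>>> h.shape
(5, 7, 7)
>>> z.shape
(5, 3)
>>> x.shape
()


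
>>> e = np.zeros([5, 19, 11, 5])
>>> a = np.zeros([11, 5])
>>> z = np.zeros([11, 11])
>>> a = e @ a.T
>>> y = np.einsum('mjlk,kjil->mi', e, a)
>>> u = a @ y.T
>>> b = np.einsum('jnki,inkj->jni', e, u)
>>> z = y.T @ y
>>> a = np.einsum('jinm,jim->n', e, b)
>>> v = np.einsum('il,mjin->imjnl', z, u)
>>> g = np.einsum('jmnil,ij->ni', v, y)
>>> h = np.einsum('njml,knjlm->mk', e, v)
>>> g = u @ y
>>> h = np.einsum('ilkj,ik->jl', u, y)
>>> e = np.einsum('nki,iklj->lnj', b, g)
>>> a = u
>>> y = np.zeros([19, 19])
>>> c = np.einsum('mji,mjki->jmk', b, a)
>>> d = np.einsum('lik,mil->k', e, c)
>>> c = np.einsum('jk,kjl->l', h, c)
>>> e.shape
(11, 5, 11)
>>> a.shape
(5, 19, 11, 5)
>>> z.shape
(11, 11)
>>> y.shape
(19, 19)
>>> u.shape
(5, 19, 11, 5)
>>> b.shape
(5, 19, 5)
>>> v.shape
(11, 5, 19, 5, 11)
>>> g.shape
(5, 19, 11, 11)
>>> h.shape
(5, 19)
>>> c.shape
(11,)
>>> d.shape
(11,)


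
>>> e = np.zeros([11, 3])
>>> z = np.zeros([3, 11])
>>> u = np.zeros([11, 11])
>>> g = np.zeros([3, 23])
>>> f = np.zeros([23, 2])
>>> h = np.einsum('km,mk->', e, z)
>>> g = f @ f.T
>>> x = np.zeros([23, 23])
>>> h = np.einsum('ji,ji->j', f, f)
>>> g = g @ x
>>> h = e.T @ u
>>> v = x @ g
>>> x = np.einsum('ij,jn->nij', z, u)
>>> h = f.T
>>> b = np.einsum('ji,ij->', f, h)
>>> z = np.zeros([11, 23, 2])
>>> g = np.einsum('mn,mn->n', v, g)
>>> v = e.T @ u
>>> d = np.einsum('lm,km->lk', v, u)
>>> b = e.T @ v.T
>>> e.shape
(11, 3)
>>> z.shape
(11, 23, 2)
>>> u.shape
(11, 11)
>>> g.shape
(23,)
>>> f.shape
(23, 2)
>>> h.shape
(2, 23)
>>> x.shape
(11, 3, 11)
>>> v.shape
(3, 11)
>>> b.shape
(3, 3)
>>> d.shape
(3, 11)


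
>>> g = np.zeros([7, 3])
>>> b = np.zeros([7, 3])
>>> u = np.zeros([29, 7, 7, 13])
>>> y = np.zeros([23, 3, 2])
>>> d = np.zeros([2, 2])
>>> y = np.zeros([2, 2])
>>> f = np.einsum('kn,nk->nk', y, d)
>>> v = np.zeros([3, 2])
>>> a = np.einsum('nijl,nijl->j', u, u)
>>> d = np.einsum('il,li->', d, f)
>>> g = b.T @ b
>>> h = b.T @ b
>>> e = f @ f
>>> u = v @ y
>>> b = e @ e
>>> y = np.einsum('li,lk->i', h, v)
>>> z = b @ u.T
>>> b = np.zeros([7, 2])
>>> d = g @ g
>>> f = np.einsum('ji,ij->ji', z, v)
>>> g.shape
(3, 3)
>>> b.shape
(7, 2)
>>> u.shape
(3, 2)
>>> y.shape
(3,)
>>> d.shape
(3, 3)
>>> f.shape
(2, 3)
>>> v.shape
(3, 2)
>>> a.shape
(7,)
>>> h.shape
(3, 3)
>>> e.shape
(2, 2)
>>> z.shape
(2, 3)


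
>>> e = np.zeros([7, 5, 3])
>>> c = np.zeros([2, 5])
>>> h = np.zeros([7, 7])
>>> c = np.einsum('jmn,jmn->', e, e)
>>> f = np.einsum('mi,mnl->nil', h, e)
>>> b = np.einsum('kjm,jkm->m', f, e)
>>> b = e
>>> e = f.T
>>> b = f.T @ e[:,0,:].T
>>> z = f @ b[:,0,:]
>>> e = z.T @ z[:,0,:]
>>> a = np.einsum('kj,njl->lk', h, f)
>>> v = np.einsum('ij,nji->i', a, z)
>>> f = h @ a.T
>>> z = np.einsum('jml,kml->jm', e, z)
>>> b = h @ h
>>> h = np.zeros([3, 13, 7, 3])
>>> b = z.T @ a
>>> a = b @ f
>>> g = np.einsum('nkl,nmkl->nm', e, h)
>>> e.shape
(3, 7, 3)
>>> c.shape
()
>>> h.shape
(3, 13, 7, 3)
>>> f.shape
(7, 3)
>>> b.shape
(7, 7)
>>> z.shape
(3, 7)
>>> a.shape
(7, 3)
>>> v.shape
(3,)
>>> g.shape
(3, 13)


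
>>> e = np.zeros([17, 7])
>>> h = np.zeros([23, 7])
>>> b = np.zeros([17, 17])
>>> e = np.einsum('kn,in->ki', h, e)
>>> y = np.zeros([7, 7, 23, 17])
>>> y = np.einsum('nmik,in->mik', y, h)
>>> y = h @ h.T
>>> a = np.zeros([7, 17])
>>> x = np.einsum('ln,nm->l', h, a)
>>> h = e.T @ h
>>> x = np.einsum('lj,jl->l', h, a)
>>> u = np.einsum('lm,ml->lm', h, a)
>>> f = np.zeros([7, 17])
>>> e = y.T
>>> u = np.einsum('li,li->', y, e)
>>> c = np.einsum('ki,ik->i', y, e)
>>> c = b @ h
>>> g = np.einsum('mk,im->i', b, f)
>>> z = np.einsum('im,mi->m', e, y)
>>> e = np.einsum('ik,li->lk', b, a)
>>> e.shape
(7, 17)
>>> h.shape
(17, 7)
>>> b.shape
(17, 17)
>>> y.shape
(23, 23)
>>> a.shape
(7, 17)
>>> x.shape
(17,)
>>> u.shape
()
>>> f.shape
(7, 17)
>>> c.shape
(17, 7)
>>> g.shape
(7,)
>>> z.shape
(23,)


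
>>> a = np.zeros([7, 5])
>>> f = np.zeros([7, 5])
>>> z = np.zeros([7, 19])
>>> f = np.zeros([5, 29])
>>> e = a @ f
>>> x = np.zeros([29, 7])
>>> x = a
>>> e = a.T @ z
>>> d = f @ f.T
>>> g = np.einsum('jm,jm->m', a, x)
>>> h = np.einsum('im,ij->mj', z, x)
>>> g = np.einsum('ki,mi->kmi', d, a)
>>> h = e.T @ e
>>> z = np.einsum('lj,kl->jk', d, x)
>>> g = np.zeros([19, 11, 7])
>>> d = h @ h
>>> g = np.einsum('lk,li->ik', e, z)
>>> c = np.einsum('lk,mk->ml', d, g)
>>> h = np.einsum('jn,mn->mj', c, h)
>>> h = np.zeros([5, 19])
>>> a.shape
(7, 5)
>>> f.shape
(5, 29)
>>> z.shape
(5, 7)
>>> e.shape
(5, 19)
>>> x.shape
(7, 5)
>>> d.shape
(19, 19)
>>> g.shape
(7, 19)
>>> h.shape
(5, 19)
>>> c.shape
(7, 19)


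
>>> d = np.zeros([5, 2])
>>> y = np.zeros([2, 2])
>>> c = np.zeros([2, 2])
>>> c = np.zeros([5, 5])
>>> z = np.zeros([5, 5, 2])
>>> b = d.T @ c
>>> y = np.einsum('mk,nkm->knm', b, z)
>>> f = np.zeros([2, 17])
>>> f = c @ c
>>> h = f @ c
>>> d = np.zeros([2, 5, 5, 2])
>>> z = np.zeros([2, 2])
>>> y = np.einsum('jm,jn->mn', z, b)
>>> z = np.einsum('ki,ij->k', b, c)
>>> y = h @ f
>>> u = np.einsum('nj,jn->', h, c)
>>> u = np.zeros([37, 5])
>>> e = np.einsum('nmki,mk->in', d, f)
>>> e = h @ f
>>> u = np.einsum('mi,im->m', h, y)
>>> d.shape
(2, 5, 5, 2)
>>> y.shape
(5, 5)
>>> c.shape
(5, 5)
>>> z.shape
(2,)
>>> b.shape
(2, 5)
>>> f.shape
(5, 5)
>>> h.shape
(5, 5)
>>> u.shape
(5,)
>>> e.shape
(5, 5)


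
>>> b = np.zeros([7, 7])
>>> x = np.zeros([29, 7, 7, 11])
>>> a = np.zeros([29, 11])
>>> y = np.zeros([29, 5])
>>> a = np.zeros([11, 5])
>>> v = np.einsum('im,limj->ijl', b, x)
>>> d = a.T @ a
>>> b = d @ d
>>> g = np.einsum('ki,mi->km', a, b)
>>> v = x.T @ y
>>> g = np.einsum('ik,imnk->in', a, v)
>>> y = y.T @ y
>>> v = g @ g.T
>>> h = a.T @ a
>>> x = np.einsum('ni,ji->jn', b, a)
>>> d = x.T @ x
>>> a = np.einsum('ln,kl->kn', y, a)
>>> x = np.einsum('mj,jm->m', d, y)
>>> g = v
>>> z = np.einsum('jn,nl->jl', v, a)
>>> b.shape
(5, 5)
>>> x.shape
(5,)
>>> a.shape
(11, 5)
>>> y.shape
(5, 5)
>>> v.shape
(11, 11)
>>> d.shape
(5, 5)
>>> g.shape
(11, 11)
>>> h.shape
(5, 5)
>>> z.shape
(11, 5)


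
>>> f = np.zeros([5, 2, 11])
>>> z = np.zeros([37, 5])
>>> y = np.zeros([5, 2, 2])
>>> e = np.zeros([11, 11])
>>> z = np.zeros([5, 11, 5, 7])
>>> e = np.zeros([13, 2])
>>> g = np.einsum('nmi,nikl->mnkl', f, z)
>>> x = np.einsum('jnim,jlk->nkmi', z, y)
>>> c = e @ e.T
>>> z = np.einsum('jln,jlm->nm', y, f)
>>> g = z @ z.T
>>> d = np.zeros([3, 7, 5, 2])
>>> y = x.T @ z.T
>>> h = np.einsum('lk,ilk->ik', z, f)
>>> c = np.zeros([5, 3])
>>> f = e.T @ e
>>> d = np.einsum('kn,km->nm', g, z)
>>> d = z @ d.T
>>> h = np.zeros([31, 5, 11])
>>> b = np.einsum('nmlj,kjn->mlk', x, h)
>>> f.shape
(2, 2)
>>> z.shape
(2, 11)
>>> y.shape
(5, 7, 2, 2)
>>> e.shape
(13, 2)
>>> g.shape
(2, 2)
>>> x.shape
(11, 2, 7, 5)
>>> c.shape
(5, 3)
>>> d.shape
(2, 2)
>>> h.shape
(31, 5, 11)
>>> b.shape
(2, 7, 31)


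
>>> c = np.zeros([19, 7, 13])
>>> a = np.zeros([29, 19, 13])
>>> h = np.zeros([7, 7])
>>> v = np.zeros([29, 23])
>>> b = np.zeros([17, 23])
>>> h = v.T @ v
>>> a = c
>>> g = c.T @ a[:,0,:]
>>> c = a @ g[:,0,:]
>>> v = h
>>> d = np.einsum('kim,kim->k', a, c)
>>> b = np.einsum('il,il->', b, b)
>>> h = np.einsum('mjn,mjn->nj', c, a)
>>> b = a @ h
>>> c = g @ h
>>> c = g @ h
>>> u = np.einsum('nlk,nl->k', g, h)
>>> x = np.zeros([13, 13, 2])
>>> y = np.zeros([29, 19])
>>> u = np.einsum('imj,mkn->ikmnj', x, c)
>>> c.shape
(13, 7, 7)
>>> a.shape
(19, 7, 13)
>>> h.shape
(13, 7)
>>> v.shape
(23, 23)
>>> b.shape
(19, 7, 7)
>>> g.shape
(13, 7, 13)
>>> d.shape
(19,)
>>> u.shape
(13, 7, 13, 7, 2)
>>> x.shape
(13, 13, 2)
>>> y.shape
(29, 19)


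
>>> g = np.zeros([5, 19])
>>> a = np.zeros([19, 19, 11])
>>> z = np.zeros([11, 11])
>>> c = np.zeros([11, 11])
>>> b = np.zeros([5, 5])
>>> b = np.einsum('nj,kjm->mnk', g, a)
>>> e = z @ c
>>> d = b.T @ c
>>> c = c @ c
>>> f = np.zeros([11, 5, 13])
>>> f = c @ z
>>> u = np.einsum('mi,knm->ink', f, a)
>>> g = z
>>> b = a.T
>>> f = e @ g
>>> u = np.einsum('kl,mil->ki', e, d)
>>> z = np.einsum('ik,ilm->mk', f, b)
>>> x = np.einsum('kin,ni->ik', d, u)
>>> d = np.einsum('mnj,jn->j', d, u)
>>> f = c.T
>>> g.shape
(11, 11)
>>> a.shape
(19, 19, 11)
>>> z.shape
(19, 11)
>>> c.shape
(11, 11)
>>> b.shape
(11, 19, 19)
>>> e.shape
(11, 11)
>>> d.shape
(11,)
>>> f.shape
(11, 11)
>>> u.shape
(11, 5)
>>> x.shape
(5, 19)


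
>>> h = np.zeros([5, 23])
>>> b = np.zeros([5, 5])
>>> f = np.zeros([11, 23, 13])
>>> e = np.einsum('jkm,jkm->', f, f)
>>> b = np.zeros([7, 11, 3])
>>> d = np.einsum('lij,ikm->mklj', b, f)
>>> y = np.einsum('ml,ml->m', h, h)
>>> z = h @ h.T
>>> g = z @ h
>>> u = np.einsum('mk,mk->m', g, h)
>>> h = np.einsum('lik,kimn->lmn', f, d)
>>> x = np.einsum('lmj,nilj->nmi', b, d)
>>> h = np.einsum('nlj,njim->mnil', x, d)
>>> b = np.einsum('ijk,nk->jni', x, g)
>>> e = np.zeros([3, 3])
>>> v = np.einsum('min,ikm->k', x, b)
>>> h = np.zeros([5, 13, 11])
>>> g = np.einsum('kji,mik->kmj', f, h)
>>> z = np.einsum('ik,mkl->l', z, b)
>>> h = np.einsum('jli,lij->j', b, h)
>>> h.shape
(11,)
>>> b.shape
(11, 5, 13)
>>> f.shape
(11, 23, 13)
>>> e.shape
(3, 3)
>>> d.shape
(13, 23, 7, 3)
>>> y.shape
(5,)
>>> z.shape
(13,)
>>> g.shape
(11, 5, 23)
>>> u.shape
(5,)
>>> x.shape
(13, 11, 23)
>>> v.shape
(5,)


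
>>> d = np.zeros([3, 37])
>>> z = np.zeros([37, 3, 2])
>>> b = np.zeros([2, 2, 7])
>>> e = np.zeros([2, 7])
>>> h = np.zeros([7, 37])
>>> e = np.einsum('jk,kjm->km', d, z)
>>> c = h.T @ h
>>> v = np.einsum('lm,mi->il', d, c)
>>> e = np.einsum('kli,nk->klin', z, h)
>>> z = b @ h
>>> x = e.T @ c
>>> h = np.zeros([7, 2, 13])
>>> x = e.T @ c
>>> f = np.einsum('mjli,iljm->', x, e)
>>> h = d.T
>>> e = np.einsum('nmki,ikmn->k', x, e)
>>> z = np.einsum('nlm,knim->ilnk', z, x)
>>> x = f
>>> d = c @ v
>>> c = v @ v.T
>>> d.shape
(37, 3)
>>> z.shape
(3, 2, 2, 7)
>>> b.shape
(2, 2, 7)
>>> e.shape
(3,)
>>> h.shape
(37, 3)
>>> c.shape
(37, 37)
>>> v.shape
(37, 3)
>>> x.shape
()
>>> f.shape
()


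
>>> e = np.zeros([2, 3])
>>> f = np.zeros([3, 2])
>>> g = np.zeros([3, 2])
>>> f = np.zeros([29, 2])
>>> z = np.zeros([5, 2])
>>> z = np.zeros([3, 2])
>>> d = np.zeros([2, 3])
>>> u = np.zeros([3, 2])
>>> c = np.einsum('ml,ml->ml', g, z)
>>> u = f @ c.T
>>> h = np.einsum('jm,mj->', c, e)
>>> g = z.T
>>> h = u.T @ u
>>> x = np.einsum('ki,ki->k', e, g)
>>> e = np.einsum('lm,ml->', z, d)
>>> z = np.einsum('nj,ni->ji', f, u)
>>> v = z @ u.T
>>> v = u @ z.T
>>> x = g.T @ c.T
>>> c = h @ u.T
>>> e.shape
()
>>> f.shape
(29, 2)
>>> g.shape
(2, 3)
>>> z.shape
(2, 3)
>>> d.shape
(2, 3)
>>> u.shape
(29, 3)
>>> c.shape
(3, 29)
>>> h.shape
(3, 3)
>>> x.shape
(3, 3)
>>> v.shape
(29, 2)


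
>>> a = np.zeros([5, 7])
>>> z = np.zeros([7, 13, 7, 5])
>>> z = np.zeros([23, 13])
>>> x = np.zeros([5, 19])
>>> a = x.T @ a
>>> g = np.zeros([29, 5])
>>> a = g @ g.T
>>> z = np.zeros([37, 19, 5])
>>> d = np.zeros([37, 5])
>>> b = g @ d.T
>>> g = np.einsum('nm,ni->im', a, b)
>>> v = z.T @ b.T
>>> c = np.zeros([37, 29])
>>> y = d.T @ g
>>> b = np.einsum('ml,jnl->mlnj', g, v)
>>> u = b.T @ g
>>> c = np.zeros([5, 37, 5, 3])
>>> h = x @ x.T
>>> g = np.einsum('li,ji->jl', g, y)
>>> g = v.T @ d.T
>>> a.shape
(29, 29)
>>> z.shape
(37, 19, 5)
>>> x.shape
(5, 19)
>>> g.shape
(29, 19, 37)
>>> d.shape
(37, 5)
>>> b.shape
(37, 29, 19, 5)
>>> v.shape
(5, 19, 29)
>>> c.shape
(5, 37, 5, 3)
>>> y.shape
(5, 29)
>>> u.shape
(5, 19, 29, 29)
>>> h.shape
(5, 5)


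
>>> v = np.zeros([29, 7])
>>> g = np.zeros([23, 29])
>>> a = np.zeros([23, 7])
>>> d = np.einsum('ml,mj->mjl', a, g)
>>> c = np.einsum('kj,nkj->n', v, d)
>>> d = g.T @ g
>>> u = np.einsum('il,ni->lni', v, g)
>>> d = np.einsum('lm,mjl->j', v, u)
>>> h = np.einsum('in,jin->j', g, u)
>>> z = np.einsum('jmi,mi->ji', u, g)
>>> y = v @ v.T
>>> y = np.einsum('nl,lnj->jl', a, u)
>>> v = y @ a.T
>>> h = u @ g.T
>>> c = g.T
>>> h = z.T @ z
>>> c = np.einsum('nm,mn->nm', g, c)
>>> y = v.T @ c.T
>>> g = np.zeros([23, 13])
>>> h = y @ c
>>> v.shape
(29, 23)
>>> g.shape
(23, 13)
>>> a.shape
(23, 7)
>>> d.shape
(23,)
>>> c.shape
(23, 29)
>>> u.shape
(7, 23, 29)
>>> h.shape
(23, 29)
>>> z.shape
(7, 29)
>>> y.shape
(23, 23)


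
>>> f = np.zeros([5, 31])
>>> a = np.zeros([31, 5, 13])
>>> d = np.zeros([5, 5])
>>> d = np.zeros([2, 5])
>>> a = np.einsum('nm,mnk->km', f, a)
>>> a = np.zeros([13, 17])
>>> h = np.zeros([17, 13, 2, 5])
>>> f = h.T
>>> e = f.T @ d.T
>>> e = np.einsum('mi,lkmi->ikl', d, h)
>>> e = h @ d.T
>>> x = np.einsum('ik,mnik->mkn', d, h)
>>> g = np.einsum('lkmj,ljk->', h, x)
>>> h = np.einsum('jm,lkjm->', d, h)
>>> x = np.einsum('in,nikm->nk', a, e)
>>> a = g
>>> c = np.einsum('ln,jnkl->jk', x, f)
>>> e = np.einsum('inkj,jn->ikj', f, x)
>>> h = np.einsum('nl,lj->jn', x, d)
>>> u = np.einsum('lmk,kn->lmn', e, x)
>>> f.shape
(5, 2, 13, 17)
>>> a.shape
()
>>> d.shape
(2, 5)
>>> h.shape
(5, 17)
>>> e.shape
(5, 13, 17)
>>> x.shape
(17, 2)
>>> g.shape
()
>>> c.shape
(5, 13)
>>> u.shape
(5, 13, 2)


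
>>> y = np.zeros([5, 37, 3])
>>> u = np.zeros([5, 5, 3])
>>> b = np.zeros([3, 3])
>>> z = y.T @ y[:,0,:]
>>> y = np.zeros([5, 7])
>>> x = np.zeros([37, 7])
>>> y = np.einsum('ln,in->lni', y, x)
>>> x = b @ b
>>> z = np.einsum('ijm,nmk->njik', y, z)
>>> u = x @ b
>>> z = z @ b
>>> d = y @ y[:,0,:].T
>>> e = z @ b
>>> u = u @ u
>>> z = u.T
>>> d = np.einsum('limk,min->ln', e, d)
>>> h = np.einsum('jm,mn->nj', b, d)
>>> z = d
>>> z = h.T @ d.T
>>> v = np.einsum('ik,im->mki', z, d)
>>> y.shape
(5, 7, 37)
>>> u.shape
(3, 3)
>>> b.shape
(3, 3)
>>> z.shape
(3, 3)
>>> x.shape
(3, 3)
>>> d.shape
(3, 5)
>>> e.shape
(3, 7, 5, 3)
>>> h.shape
(5, 3)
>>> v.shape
(5, 3, 3)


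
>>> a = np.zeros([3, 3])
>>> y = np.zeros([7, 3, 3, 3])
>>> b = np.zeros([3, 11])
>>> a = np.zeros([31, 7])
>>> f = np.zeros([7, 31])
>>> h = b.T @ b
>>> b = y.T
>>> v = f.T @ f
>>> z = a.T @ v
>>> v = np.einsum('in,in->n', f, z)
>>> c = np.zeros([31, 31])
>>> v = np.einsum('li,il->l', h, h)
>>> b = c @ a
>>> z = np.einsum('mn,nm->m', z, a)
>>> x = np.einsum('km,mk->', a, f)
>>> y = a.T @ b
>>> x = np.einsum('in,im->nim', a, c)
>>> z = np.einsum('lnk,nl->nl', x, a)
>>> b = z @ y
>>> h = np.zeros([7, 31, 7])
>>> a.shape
(31, 7)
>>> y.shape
(7, 7)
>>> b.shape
(31, 7)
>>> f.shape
(7, 31)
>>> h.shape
(7, 31, 7)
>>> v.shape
(11,)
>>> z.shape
(31, 7)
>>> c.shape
(31, 31)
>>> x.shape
(7, 31, 31)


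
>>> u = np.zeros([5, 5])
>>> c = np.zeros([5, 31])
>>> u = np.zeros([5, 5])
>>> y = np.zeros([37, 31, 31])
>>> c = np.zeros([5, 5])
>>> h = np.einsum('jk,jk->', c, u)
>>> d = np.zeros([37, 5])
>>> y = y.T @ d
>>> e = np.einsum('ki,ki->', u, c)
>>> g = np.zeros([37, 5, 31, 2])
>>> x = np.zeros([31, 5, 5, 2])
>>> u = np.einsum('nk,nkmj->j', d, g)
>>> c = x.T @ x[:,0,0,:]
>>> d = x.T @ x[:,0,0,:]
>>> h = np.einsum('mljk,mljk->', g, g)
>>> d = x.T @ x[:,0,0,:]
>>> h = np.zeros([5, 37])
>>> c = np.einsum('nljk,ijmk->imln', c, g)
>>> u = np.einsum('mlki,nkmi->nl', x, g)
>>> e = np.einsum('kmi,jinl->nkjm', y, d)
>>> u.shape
(37, 5)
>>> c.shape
(37, 31, 5, 2)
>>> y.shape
(31, 31, 5)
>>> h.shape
(5, 37)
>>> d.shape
(2, 5, 5, 2)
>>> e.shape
(5, 31, 2, 31)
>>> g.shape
(37, 5, 31, 2)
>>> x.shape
(31, 5, 5, 2)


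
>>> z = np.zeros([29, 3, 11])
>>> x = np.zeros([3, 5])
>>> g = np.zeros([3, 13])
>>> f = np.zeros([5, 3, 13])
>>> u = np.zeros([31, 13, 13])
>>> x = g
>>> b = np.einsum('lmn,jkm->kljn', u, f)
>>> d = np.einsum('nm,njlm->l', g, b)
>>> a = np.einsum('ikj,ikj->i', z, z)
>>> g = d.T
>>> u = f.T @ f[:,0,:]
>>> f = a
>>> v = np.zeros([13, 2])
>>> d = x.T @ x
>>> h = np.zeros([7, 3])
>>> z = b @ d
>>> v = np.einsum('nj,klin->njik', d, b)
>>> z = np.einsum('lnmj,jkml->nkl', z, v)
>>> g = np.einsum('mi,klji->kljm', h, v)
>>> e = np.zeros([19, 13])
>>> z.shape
(31, 13, 3)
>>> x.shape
(3, 13)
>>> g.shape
(13, 13, 5, 7)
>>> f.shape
(29,)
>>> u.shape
(13, 3, 13)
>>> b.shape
(3, 31, 5, 13)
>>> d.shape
(13, 13)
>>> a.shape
(29,)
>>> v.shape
(13, 13, 5, 3)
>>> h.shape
(7, 3)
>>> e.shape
(19, 13)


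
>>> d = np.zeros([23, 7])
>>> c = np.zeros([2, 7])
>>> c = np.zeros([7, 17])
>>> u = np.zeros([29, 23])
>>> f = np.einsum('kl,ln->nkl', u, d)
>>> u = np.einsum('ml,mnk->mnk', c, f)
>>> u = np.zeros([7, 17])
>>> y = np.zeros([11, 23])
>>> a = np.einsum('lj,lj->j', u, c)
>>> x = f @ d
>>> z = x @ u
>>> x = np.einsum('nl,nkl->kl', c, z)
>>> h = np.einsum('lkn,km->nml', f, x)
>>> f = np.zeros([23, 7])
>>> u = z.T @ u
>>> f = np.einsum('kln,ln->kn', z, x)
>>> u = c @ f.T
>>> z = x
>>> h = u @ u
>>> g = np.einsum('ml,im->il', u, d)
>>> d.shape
(23, 7)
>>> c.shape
(7, 17)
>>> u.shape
(7, 7)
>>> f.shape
(7, 17)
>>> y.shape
(11, 23)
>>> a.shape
(17,)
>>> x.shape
(29, 17)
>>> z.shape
(29, 17)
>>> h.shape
(7, 7)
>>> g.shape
(23, 7)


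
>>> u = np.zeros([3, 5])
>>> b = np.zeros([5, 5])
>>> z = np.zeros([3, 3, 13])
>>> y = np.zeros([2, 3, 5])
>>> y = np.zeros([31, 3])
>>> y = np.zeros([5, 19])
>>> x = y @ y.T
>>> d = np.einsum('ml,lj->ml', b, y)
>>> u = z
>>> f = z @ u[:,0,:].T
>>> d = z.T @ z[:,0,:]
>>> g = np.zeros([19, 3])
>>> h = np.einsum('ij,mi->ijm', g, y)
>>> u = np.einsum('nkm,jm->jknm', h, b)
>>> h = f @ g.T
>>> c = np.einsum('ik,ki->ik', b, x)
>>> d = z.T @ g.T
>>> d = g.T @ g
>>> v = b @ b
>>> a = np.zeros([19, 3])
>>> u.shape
(5, 3, 19, 5)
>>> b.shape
(5, 5)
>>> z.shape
(3, 3, 13)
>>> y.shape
(5, 19)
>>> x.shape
(5, 5)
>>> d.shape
(3, 3)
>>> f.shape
(3, 3, 3)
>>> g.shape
(19, 3)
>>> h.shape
(3, 3, 19)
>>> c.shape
(5, 5)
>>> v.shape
(5, 5)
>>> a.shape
(19, 3)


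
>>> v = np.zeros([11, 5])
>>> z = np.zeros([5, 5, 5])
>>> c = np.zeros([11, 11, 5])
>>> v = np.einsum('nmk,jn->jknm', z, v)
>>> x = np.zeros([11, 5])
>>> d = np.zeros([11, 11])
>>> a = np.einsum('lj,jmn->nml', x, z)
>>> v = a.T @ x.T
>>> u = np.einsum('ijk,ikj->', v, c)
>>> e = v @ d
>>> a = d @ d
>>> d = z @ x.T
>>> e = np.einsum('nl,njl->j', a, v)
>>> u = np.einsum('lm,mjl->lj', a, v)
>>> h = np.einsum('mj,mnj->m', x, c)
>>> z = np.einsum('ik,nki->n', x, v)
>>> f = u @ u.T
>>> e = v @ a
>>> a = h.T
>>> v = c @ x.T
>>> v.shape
(11, 11, 11)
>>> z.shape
(11,)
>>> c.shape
(11, 11, 5)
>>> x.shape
(11, 5)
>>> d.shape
(5, 5, 11)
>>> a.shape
(11,)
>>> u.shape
(11, 5)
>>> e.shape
(11, 5, 11)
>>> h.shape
(11,)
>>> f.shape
(11, 11)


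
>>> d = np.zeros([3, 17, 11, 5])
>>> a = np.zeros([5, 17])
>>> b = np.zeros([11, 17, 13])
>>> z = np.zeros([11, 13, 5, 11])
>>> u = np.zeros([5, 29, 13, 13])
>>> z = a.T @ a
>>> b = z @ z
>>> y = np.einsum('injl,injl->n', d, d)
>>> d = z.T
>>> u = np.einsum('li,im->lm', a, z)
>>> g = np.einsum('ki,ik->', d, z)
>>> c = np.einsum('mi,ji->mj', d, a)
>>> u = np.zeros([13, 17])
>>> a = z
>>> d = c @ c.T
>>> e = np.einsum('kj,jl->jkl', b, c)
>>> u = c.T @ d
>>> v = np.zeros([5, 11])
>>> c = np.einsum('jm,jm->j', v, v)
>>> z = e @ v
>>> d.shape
(17, 17)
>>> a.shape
(17, 17)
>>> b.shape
(17, 17)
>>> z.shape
(17, 17, 11)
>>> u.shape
(5, 17)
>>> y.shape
(17,)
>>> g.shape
()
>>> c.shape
(5,)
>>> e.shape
(17, 17, 5)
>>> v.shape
(5, 11)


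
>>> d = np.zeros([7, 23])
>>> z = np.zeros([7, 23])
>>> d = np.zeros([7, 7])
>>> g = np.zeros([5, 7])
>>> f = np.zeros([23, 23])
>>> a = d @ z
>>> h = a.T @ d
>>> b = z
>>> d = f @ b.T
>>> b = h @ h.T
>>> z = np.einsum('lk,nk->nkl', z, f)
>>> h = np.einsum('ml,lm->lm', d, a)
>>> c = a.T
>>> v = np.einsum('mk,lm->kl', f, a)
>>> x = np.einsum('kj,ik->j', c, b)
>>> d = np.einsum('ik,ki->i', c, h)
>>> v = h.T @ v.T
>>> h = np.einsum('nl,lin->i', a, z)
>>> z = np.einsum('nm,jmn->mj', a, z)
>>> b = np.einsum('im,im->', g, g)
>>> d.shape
(23,)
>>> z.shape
(23, 23)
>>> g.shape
(5, 7)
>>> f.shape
(23, 23)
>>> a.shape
(7, 23)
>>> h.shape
(23,)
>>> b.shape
()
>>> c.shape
(23, 7)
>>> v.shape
(23, 23)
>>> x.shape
(7,)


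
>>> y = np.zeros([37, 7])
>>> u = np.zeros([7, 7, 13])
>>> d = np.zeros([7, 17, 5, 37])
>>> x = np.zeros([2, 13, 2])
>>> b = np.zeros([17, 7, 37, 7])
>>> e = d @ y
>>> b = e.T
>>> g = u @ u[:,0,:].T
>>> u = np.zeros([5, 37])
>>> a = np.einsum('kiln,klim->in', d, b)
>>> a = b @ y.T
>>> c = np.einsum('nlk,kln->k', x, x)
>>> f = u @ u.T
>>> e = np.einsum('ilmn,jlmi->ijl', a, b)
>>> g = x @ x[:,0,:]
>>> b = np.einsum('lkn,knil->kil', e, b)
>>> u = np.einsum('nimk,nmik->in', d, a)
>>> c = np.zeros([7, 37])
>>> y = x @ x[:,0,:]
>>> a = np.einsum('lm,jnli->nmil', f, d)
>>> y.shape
(2, 13, 2)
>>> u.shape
(17, 7)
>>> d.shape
(7, 17, 5, 37)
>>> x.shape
(2, 13, 2)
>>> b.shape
(7, 17, 7)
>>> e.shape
(7, 7, 5)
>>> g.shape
(2, 13, 2)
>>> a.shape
(17, 5, 37, 5)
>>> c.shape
(7, 37)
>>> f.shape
(5, 5)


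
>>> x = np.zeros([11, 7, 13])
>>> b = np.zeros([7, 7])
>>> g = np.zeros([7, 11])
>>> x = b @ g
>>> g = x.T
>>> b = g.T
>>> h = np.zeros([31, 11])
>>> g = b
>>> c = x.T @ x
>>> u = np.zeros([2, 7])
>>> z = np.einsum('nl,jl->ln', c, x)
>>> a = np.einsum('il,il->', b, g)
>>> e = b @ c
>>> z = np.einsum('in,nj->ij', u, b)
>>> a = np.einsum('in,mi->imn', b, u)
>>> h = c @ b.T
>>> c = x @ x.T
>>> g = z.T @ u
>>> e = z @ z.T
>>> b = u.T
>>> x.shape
(7, 11)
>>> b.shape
(7, 2)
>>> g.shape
(11, 7)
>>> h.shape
(11, 7)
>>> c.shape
(7, 7)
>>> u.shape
(2, 7)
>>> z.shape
(2, 11)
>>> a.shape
(7, 2, 11)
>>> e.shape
(2, 2)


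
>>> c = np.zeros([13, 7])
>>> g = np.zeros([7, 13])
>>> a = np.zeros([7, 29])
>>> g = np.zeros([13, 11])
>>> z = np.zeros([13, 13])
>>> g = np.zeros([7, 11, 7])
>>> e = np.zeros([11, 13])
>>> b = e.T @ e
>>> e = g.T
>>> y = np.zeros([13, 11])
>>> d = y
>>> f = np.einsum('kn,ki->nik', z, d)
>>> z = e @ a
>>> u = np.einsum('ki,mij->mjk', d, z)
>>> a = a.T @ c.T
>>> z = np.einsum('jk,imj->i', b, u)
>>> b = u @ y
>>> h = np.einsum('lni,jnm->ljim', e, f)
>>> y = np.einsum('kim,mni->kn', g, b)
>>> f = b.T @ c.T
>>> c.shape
(13, 7)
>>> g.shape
(7, 11, 7)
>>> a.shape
(29, 13)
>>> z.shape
(7,)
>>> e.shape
(7, 11, 7)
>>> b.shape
(7, 29, 11)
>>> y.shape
(7, 29)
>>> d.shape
(13, 11)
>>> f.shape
(11, 29, 13)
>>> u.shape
(7, 29, 13)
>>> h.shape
(7, 13, 7, 13)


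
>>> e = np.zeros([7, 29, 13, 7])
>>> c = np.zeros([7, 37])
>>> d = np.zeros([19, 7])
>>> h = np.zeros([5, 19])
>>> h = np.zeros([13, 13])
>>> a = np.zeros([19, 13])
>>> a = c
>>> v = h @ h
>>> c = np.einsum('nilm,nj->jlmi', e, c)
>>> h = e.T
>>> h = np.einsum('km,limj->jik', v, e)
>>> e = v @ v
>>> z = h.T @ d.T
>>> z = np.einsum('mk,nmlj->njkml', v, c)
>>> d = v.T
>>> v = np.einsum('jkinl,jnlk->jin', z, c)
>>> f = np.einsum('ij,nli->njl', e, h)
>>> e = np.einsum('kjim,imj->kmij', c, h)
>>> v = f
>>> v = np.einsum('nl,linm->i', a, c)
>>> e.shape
(37, 29, 7, 13)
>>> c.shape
(37, 13, 7, 29)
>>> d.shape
(13, 13)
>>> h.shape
(7, 29, 13)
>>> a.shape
(7, 37)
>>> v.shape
(13,)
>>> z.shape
(37, 29, 13, 13, 7)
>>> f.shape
(7, 13, 29)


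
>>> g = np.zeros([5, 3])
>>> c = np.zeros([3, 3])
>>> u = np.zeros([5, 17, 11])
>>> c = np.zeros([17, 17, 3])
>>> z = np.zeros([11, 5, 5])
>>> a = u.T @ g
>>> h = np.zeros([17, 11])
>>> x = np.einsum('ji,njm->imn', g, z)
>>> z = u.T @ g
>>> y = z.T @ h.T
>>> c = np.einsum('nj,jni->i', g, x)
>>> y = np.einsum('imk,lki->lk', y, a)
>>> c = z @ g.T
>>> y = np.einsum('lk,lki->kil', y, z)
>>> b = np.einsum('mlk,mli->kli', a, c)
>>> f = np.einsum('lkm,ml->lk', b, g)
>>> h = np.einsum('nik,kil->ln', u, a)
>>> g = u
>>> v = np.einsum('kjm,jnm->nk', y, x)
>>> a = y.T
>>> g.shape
(5, 17, 11)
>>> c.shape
(11, 17, 5)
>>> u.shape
(5, 17, 11)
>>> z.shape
(11, 17, 3)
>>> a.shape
(11, 3, 17)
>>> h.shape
(3, 5)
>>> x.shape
(3, 5, 11)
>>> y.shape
(17, 3, 11)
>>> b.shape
(3, 17, 5)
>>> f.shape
(3, 17)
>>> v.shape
(5, 17)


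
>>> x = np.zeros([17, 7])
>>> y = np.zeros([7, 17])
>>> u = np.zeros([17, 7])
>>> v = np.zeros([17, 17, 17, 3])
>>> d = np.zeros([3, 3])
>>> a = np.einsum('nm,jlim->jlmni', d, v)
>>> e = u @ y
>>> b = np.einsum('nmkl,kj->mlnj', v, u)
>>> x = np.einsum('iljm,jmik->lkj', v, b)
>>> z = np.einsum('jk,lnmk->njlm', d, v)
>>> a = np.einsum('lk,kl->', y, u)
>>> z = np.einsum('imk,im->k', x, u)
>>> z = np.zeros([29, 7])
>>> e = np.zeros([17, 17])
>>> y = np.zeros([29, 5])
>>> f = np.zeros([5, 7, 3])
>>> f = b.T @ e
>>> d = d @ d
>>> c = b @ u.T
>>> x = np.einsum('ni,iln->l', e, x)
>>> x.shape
(7,)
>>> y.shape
(29, 5)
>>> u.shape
(17, 7)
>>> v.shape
(17, 17, 17, 3)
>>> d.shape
(3, 3)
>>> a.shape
()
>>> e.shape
(17, 17)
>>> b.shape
(17, 3, 17, 7)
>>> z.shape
(29, 7)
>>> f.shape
(7, 17, 3, 17)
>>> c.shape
(17, 3, 17, 17)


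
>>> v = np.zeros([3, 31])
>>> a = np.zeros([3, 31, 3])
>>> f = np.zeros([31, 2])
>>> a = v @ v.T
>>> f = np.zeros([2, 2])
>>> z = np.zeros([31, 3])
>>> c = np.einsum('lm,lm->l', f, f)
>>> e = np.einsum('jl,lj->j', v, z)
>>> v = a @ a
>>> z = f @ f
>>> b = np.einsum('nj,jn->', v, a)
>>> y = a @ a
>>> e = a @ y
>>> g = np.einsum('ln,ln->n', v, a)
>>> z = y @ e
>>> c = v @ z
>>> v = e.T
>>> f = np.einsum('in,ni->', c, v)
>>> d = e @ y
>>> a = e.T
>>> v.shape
(3, 3)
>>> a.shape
(3, 3)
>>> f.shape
()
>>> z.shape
(3, 3)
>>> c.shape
(3, 3)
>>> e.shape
(3, 3)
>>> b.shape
()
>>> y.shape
(3, 3)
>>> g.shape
(3,)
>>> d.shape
(3, 3)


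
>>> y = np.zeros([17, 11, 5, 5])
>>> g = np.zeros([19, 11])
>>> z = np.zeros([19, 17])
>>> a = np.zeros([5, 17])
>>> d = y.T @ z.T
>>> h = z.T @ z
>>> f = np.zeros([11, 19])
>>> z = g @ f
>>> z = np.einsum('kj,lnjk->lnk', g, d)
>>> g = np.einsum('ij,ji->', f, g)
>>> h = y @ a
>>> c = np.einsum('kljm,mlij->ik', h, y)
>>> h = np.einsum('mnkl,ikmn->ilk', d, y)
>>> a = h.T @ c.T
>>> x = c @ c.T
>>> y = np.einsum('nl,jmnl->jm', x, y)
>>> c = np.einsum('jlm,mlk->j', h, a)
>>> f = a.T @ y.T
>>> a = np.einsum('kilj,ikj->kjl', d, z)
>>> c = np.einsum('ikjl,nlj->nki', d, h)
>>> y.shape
(17, 11)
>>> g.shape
()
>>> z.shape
(5, 5, 19)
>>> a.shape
(5, 19, 11)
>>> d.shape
(5, 5, 11, 19)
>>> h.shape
(17, 19, 11)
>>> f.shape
(5, 19, 17)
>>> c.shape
(17, 5, 5)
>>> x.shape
(5, 5)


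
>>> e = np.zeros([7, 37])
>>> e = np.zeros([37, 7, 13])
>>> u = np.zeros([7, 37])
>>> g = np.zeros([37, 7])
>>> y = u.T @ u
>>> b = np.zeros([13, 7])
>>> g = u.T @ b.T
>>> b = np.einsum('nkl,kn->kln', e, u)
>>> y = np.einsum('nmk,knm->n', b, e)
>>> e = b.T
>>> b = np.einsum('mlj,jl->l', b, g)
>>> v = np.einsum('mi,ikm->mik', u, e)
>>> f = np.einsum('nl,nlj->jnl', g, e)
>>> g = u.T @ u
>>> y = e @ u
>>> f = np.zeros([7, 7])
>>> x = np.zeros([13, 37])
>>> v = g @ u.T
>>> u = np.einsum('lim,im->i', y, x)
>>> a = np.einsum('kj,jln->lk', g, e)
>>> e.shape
(37, 13, 7)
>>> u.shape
(13,)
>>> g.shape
(37, 37)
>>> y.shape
(37, 13, 37)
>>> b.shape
(13,)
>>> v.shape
(37, 7)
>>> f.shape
(7, 7)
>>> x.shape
(13, 37)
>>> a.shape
(13, 37)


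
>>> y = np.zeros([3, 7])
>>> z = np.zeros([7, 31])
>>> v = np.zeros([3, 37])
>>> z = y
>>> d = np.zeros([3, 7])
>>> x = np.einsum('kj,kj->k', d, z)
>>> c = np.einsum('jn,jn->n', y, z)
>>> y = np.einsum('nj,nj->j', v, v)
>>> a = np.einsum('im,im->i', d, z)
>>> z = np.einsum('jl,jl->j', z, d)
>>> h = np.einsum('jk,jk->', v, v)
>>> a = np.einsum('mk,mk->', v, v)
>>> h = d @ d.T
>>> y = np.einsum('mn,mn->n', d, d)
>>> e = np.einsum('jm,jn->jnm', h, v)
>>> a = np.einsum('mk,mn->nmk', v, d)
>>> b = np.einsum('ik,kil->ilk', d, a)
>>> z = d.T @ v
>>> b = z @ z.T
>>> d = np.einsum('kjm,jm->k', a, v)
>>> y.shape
(7,)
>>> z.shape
(7, 37)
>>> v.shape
(3, 37)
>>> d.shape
(7,)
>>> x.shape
(3,)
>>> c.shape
(7,)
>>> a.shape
(7, 3, 37)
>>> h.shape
(3, 3)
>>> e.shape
(3, 37, 3)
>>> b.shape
(7, 7)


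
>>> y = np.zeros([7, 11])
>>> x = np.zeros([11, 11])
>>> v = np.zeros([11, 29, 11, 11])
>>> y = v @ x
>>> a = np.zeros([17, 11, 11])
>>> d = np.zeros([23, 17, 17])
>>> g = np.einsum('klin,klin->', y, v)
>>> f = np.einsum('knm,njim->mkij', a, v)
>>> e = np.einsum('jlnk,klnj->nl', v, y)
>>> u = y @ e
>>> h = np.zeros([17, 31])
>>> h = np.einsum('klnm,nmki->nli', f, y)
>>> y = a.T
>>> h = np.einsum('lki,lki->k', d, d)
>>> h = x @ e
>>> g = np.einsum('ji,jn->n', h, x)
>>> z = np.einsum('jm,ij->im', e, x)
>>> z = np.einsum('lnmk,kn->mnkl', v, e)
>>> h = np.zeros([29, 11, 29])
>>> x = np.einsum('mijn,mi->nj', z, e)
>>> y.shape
(11, 11, 17)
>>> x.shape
(11, 11)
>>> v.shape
(11, 29, 11, 11)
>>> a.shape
(17, 11, 11)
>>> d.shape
(23, 17, 17)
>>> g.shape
(11,)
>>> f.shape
(11, 17, 11, 29)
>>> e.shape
(11, 29)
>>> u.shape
(11, 29, 11, 29)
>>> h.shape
(29, 11, 29)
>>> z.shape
(11, 29, 11, 11)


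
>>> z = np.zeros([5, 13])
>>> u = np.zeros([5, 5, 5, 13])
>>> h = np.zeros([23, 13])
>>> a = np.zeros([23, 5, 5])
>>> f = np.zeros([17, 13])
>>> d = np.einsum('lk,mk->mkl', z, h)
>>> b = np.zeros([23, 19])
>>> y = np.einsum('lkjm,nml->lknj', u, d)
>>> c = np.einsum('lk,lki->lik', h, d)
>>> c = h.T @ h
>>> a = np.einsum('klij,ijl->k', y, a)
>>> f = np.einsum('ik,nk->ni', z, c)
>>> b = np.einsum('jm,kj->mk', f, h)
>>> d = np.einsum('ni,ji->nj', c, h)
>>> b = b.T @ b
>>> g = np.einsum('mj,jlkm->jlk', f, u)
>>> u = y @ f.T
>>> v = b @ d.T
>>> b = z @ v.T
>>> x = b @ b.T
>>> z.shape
(5, 13)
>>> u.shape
(5, 5, 23, 13)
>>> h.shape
(23, 13)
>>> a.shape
(5,)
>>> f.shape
(13, 5)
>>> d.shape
(13, 23)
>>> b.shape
(5, 23)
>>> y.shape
(5, 5, 23, 5)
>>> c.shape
(13, 13)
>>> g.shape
(5, 5, 5)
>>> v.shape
(23, 13)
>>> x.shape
(5, 5)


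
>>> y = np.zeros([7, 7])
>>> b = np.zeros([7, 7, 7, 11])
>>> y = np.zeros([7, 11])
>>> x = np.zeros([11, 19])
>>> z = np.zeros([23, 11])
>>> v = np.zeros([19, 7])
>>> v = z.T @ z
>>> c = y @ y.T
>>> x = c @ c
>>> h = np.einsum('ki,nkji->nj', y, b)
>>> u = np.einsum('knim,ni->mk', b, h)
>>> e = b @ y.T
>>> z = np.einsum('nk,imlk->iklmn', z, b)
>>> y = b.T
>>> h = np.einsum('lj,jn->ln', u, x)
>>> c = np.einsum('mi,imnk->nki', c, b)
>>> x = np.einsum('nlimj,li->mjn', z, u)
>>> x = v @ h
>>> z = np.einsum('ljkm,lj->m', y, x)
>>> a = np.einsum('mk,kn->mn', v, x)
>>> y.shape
(11, 7, 7, 7)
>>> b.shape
(7, 7, 7, 11)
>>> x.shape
(11, 7)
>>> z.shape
(7,)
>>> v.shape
(11, 11)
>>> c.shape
(7, 11, 7)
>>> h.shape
(11, 7)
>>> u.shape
(11, 7)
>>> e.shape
(7, 7, 7, 7)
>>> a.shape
(11, 7)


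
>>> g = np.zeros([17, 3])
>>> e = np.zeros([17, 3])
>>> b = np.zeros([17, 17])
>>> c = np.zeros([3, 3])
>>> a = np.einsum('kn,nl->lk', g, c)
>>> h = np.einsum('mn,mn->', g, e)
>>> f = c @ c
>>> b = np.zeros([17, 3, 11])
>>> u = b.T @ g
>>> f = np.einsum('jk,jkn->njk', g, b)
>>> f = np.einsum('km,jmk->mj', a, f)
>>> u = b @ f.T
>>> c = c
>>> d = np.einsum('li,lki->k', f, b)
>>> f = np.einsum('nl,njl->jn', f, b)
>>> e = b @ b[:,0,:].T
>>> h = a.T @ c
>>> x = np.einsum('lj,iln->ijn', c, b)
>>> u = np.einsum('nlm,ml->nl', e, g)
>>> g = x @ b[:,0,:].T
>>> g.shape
(17, 3, 17)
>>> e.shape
(17, 3, 17)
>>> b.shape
(17, 3, 11)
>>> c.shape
(3, 3)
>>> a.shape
(3, 17)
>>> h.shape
(17, 3)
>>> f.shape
(3, 17)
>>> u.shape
(17, 3)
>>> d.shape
(3,)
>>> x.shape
(17, 3, 11)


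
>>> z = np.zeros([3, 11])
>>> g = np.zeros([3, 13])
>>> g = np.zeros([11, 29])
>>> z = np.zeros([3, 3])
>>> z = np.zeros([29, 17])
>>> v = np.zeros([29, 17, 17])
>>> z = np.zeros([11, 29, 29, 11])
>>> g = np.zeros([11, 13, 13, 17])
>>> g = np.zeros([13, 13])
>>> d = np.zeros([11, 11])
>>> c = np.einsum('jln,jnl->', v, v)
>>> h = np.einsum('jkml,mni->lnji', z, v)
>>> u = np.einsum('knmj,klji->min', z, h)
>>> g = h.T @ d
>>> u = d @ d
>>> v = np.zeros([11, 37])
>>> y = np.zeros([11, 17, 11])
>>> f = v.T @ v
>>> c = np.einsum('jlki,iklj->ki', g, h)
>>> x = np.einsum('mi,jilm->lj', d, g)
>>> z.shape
(11, 29, 29, 11)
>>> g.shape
(17, 11, 17, 11)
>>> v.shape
(11, 37)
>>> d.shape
(11, 11)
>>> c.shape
(17, 11)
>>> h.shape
(11, 17, 11, 17)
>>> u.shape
(11, 11)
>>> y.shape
(11, 17, 11)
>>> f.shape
(37, 37)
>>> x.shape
(17, 17)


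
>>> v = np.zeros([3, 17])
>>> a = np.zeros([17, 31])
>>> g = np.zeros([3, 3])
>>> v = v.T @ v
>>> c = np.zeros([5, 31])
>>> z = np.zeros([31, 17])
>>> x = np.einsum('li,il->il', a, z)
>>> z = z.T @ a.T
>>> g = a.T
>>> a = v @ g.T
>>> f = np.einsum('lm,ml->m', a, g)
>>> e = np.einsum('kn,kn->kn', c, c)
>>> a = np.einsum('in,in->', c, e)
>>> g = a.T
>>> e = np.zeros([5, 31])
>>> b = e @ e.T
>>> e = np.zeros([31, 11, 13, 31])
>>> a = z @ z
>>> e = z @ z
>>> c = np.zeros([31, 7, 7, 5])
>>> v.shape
(17, 17)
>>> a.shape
(17, 17)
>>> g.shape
()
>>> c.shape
(31, 7, 7, 5)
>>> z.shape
(17, 17)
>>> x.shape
(31, 17)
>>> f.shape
(31,)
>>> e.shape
(17, 17)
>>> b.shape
(5, 5)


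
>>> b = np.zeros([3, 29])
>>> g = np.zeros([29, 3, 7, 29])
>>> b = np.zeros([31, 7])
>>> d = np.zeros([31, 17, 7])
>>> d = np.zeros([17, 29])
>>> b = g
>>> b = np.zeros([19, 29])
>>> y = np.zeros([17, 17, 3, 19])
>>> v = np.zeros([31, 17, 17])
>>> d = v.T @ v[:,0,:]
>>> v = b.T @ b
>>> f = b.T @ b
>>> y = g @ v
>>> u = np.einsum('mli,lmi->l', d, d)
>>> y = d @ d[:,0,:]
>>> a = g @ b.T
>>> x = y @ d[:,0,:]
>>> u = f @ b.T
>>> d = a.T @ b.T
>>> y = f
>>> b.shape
(19, 29)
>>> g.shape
(29, 3, 7, 29)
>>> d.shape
(19, 7, 3, 19)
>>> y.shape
(29, 29)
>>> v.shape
(29, 29)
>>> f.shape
(29, 29)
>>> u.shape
(29, 19)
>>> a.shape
(29, 3, 7, 19)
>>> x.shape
(17, 17, 17)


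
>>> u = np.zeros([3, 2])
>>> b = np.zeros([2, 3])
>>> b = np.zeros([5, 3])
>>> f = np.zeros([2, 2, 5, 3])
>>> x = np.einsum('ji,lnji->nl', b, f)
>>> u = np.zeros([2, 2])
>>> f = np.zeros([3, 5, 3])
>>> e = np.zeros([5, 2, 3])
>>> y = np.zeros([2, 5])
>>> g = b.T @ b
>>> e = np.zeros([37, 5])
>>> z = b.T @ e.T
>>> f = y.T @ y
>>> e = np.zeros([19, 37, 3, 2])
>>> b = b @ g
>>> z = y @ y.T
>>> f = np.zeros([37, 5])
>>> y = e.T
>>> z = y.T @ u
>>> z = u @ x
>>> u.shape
(2, 2)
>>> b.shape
(5, 3)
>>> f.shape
(37, 5)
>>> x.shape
(2, 2)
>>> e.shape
(19, 37, 3, 2)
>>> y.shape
(2, 3, 37, 19)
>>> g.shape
(3, 3)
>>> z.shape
(2, 2)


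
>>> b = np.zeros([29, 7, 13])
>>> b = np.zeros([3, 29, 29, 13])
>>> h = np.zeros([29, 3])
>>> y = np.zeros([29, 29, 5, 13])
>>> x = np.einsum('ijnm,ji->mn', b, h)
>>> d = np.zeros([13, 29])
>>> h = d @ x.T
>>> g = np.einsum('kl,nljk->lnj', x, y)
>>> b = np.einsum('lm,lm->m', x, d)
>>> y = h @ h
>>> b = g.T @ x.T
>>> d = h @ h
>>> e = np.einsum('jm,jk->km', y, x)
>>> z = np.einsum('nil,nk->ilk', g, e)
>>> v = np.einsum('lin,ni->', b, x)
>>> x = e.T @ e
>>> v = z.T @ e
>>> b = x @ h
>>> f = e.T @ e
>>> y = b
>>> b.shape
(13, 13)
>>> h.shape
(13, 13)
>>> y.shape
(13, 13)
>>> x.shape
(13, 13)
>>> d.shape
(13, 13)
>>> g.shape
(29, 29, 5)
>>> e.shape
(29, 13)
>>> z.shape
(29, 5, 13)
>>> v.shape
(13, 5, 13)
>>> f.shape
(13, 13)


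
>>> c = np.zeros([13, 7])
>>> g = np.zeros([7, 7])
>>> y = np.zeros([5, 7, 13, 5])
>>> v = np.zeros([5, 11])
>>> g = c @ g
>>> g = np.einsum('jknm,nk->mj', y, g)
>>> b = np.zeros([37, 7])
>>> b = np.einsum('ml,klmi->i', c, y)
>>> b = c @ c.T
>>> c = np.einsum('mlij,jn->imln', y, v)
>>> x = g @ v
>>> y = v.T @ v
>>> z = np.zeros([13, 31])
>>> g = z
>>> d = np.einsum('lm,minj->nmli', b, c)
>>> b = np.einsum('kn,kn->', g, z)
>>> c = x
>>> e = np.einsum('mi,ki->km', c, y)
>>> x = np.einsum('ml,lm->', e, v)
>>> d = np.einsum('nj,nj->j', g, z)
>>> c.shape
(5, 11)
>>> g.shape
(13, 31)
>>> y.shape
(11, 11)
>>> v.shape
(5, 11)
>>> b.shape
()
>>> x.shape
()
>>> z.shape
(13, 31)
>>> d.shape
(31,)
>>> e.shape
(11, 5)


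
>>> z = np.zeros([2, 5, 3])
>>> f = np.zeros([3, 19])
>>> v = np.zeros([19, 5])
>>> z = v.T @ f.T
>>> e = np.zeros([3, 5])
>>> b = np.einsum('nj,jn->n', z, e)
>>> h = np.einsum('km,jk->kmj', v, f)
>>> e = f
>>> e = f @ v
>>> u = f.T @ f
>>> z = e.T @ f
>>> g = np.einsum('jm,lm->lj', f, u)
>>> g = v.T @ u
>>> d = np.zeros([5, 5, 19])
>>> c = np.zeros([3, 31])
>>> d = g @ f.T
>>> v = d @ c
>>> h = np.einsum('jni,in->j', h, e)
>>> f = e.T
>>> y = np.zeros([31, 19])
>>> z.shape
(5, 19)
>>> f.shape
(5, 3)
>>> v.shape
(5, 31)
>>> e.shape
(3, 5)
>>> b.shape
(5,)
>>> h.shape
(19,)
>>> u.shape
(19, 19)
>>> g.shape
(5, 19)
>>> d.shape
(5, 3)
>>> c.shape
(3, 31)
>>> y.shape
(31, 19)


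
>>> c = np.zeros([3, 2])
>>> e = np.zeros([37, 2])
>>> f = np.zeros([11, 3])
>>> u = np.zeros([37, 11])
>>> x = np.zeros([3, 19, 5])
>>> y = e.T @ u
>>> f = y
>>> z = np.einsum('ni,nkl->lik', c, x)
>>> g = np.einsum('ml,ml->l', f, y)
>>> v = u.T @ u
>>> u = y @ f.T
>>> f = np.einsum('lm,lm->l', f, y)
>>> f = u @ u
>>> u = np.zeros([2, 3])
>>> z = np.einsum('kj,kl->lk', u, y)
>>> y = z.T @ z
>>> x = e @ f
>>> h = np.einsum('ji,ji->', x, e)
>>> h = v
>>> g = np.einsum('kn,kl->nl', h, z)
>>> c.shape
(3, 2)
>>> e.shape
(37, 2)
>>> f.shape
(2, 2)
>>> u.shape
(2, 3)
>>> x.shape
(37, 2)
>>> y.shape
(2, 2)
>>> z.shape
(11, 2)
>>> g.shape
(11, 2)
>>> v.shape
(11, 11)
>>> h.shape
(11, 11)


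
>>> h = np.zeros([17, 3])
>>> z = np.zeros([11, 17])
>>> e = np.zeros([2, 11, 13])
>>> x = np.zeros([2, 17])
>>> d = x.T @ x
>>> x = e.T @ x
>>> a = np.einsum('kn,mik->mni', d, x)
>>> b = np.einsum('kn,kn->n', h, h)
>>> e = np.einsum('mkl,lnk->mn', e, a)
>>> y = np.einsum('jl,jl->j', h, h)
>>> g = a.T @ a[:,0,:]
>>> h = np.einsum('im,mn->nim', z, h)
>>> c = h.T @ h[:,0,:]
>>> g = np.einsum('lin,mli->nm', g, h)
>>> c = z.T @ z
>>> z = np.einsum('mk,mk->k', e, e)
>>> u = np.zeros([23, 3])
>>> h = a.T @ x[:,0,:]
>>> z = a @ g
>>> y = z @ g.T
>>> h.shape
(11, 17, 17)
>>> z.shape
(13, 17, 3)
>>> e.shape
(2, 17)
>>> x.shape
(13, 11, 17)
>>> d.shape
(17, 17)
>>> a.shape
(13, 17, 11)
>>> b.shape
(3,)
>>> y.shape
(13, 17, 11)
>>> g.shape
(11, 3)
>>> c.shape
(17, 17)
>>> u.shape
(23, 3)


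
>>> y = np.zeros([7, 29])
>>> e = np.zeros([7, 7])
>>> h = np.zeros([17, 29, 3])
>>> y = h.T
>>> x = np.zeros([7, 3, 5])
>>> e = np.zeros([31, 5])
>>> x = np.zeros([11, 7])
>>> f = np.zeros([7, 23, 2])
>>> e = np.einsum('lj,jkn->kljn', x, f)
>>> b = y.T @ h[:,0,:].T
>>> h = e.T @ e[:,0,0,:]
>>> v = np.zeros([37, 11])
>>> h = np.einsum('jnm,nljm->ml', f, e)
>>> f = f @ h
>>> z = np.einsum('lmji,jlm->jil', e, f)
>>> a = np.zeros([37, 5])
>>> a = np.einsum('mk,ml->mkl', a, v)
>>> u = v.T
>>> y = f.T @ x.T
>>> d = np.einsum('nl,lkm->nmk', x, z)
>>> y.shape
(11, 23, 11)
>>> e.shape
(23, 11, 7, 2)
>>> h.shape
(2, 11)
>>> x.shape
(11, 7)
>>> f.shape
(7, 23, 11)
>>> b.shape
(17, 29, 17)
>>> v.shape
(37, 11)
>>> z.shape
(7, 2, 23)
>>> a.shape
(37, 5, 11)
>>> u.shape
(11, 37)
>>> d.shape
(11, 23, 2)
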